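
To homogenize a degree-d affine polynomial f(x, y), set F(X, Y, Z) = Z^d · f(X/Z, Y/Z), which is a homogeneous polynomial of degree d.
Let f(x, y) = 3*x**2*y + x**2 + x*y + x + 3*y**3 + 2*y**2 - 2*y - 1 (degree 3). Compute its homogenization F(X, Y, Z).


F(X, Y, Z) = 3*X**2*Y + X**2*Z + X*Y*Z + X*Z**2 + 3*Y**3 + 2*Y**2*Z - 2*Y*Z**2 - Z**3

deg(f) = 3.
Substitute x = X/Z, y = Y/Z into f, then multiply by Z^3.
  monomial 3·x^2·y^1 ↦ 3·X^2·Y^1·Z^0.
  monomial 1·x^2·y^0 ↦ 1·X^2·Y^0·Z^1.
  monomial 1·x^1·y^1 ↦ 1·X^1·Y^1·Z^1.
  monomial 1·x^1·y^0 ↦ 1·X^1·Y^0·Z^2.
  monomial 3·x^0·y^3 ↦ 3·X^0·Y^3·Z^0.
  monomial 2·x^0·y^2 ↦ 2·X^0·Y^2·Z^1.
  monomial -2·x^0·y^1 ↦ -2·X^0·Y^1·Z^2.
  monomial -1·x^0·y^0 ↦ -1·X^0·Y^0·Z^3.
Collecting: F(X, Y, Z) = 3*X**2*Y + X**2*Z + X*Y*Z + X*Z**2 + 3*Y**3 + 2*Y**2*Z - 2*Y*Z**2 - Z**3.


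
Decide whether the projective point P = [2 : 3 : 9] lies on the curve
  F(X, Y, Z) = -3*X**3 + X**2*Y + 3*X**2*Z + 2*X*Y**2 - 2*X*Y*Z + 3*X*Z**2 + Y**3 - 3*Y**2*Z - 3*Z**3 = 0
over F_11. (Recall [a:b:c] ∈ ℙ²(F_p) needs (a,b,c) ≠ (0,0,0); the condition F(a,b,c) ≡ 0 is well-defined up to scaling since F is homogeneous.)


F(2,3,9) ≡ 10 (mod 11); P is NOT on the curve.

Evaluate F(2, 3, 9) term-by-term (mod 11).
  -3*X**3 ↦ -3·8·1·1 = -24
  X**2*Y ↦ 1·4·3·1 = 12
  3*X**2*Z ↦ 3·4·1·9 = 108
  2*X*Y**2 ↦ 2·2·9·1 = 36
  -2*X*Y*Z ↦ -2·2·3·9 = -108
  3*X*Z**2 ↦ 3·2·1·81 = 486
  Y**3 ↦ 1·1·27·1 = 27
  -3*Y**2*Z ↦ -3·1·9·9 = -243
  -3*Z**3 ↦ -3·1·1·729 = -2187
Sum: F(2, 3, 9) = (-24) + (12) + (108) + (36) + (-108) + (486) + (27) + (-243) + (-2187) = -1893.
Reducing mod 11: -1893 ≡ 10 (mod 11).
Since F(a, b, c) ≡ 10 ≠ 0 (mod 11), P does NOT lie on the curve.


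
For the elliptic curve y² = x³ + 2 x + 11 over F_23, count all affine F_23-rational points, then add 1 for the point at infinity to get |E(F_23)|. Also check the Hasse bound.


Affine points = {(2, 0), (5, 10), (5, 13), (6, 3), (6, 20), (7, 0), (13, 7), (13, 16), (14, 0), (15, 9), (15, 14), (17, 6), (17, 17), (19, 10), (19, 13), (20, 1), (20, 22), (22, 10), (22, 13)}; affine count = 19; |E(F_23)| = 20.

Discriminant check: Δ ∝ 4a³ + 27b² = 4·2³ + 27·11² = 4·8 + 27·121 ≡ 10 (mod 23). Nonzero ⇒ E is nonsingular.
For each x ∈ F_23, compute rhs = x³ + 2·x + 11 mod 23, then count y ∈ F_23 with y² ≡ rhs.
  x = 0: rhs = 11, matching y values: none (0 points).
  x = 1: rhs = 14, matching y values: none (0 points).
  x = 2: rhs = 0, matching y values: 0 (1 points).
  x = 3: rhs = 21, matching y values: none (0 points).
  x = 4: rhs = 14, matching y values: none (0 points).
  x = 5: rhs = 8, matching y values: 10, 13 (2 points).
  x = 6: rhs = 9, matching y values: 3, 20 (2 points).
  x = 7: rhs = 0, matching y values: 0 (1 points).
  x = 8: rhs = 10, matching y values: none (0 points).
  x = 9: rhs = 22, matching y values: none (0 points).
  x = 10: rhs = 19, matching y values: none (0 points).
  x = 11: rhs = 7, matching y values: none (0 points).
  x = 12: rhs = 15, matching y values: none (0 points).
  x = 13: rhs = 3, matching y values: 7, 16 (2 points).
  x = 14: rhs = 0, matching y values: 0 (1 points).
  x = 15: rhs = 12, matching y values: 9, 14 (2 points).
  x = 16: rhs = 22, matching y values: none (0 points).
  x = 17: rhs = 13, matching y values: 6, 17 (2 points).
  x = 18: rhs = 14, matching y values: none (0 points).
  x = 19: rhs = 8, matching y values: 10, 13 (2 points).
  x = 20: rhs = 1, matching y values: 1, 22 (2 points).
  x = 21: rhs = 22, matching y values: none (0 points).
  x = 22: rhs = 8, matching y values: 10, 13 (2 points).
Total affine count: 19.
Full point count |E(F_23)| = 19 + 1 = 20.
Hasse bound: |20 − (23+1)| = |-4| = 4 ≤ 2√23 ≈ 9.5917 ✓.


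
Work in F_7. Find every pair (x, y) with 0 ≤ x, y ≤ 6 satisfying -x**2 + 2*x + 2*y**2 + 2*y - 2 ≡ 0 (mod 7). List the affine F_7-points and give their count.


Affine F_7-points: {(3, 2), (3, 4), (4, 3), (5, 3), (6, 2), (6, 4)}; count = 6.

For each of the 49 pairs (x, y) ∈ F_7², evaluate f(x, y) mod 7. Record the zeros.
  x = 0: [0↦5, 1↦2, 2↦3, 3↦1, 4↦3, 5↦2, 6↦5]  zeros at y ∈ ∅
  x = 1: [0↦6, 1↦3, 2↦4, 3↦2, 4↦4, 5↦3, 6↦6]  zeros at y ∈ ∅
  x = 2: [0↦5, 1↦2, 2↦3, 3↦1, 4↦3, 5↦2, 6↦5]  zeros at y ∈ ∅
  x = 3: [0↦2, 1↦6, 2↦0, 3↦5, 4↦0, 5↦6, 6↦2]  zeros at y ∈ {2, 4}
  x = 4: [0↦4, 1↦1, 2↦2, 3↦0, 4↦2, 5↦1, 6↦4]  zeros at y ∈ {3}
  x = 5: [0↦4, 1↦1, 2↦2, 3↦0, 4↦2, 5↦1, 6↦4]  zeros at y ∈ {3}
  x = 6: [0↦2, 1↦6, 2↦0, 3↦5, 4↦0, 5↦6, 6↦2]  zeros at y ∈ {2, 4}
Collecting zeros: affine points = {(3, 2), (3, 4), (4, 3), (5, 3), (6, 2), (6, 4)}.
Total count |C(F_7)_aff| = 6.


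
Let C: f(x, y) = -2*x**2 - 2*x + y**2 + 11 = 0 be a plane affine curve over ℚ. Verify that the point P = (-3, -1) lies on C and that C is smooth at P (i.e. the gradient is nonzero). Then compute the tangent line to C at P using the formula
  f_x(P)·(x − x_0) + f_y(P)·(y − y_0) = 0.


Tangent line at P: 10*x - 2*y + 28 = 0.

Step 1: f(-3, -1) = 0, so P lies on C.
Step 2: partial derivatives
  f_x(x, y) = -4*x - 2, f_y(x, y) = 2*y.
  f_x(P) = 10, f_y(P) = -2 (gradient nonzero, so P is smooth).
Step 3: tangent line at P: 10·(x − -3) + -2·(y − -1) = 0.
Expanding: 10*x - 2*y + 28 = 0.


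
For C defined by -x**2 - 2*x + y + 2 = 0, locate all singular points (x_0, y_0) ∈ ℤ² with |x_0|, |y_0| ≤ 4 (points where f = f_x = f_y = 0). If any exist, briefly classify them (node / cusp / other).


No singular points in the scanned grid; C is smooth there.

Compute partial derivatives:
  f_x = -2*x - 2.
  f_y = 1.
f_y = 1 is a nonzero constant, so f_y never vanishes: no point (x, y) can satisfy f = f_x = f_y = 0. In particular no (x, y) ∈ {−4, ..., 4}² is singular; the curve is smooth.


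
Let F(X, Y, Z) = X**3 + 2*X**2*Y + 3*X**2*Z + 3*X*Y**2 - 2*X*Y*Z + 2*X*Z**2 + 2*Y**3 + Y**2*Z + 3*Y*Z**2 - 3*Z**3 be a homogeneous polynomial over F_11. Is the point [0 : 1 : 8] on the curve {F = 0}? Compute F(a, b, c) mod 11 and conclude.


F(0,1,8) ≡ 8 (mod 11); P is NOT on the curve.

Evaluate F(0, 1, 8) term-by-term (mod 11).
  X**3 ↦ 1·0·1·1 = 0
  2*X**2*Y ↦ 2·0·1·1 = 0
  3*X**2*Z ↦ 3·0·1·8 = 0
  3*X*Y**2 ↦ 3·0·1·1 = 0
  -2*X*Y*Z ↦ -2·0·1·8 = 0
  2*X*Z**2 ↦ 2·0·1·64 = 0
  2*Y**3 ↦ 2·1·1·1 = 2
  Y**2*Z ↦ 1·1·1·8 = 8
  3*Y*Z**2 ↦ 3·1·1·64 = 192
  -3*Z**3 ↦ -3·1·1·512 = -1536
Sum: F(0, 1, 8) = (0) + (0) + (0) + (0) + (0) + (0) + (2) + (8) + (192) + (-1536) = -1334.
Reducing mod 11: -1334 ≡ 8 (mod 11).
Since F(a, b, c) ≡ 8 ≠ 0 (mod 11), P does NOT lie on the curve.


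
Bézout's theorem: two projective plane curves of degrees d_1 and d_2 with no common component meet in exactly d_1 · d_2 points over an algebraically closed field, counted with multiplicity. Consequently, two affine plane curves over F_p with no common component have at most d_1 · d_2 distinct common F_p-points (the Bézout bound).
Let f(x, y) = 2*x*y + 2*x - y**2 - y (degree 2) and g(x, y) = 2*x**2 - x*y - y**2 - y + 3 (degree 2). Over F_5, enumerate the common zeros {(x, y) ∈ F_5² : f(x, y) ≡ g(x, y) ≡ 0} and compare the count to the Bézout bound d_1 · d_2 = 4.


Common zeros: ∅; count = 0; Bézout bound = 4.

deg(f) = 2, deg(g) = 2, so Bézout bound = 4.
Scan x ∈ F_5. For each x, list the y ∈ F_5 with f(x, y) ≡ 0 and those with g(x, y) ≡ 0 (mod 5); the common zeros in that column are the intersection.
  x = 0: f ≡ 0 at y ∈ {0, 4}; g ≡ 0 at y ∈ ∅; common: ∅.
  x = 1: f ≡ 0 at y ∈ {2, 4}; g ≡ 0 at y ∈ {0, 3}; common: ∅.
  x = 2: f ≡ 0 at y ∈ {4}; g ≡ 0 at y ∈ ∅; common: ∅.
  x = 3: f ≡ 0 at y ∈ {1, 4}; g ≡ 0 at y ∈ {3}; common: ∅.
  x = 4: f ≡ 0 at y ∈ {3, 4}; g ≡ 0 at y ∈ {0}; common: ∅.
Collecting: common zeros = ∅, so the count is 0.
Comparison with the Bézout bound: 0 ≤ 4 = deg(f)·deg(g), as expected for curves with no common component (the affine F_5-count falls short of the bound because intersections may lie at infinity, over extension fields, or carry multiplicity).


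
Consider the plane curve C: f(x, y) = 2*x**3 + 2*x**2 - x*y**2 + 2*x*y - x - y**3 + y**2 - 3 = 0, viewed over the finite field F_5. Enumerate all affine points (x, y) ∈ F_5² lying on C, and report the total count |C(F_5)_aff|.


Affine F_5-points: {(1, 0), (2, 2), (2, 3), (2, 4)}; count = 4.

For each of the 25 pairs (x, y) ∈ F_5², evaluate f(x, y) mod 5. Record the zeros.
  x = 0: [0↦2, 1↦2, 2↦3, 3↦4, 4↦4]  zeros at y ∈ ∅
  x = 1: [0↦0, 1↦1, 2↦1, 3↦4, 4↦4]  zeros at y ∈ {0}
  x = 2: [0↦4, 1↦1, 2↦0, 3↦0, 4↦0]  zeros at y ∈ {2, 3, 4}
  x = 3: [0↦1, 1↦4, 2↦2, 3↦4, 4↦4]  zeros at y ∈ ∅
  x = 4: [0↦3, 1↦2, 2↦4, 3↦3, 4↦3]  zeros at y ∈ ∅
Collecting zeros: affine points = {(1, 0), (2, 2), (2, 3), (2, 4)}.
Total count |C(F_5)_aff| = 4.


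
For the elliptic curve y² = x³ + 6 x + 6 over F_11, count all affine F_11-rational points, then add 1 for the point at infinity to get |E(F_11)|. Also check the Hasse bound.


Affine points = {(2, 2), (2, 9), (6, 4), (6, 7), (8, 4), (8, 7)}; affine count = 6; |E(F_11)| = 7.

Discriminant check: Δ ∝ 4a³ + 27b² = 4·6³ + 27·6² = 4·216 + 27·36 ≡ 10 (mod 11). Nonzero ⇒ E is nonsingular.
For each x ∈ F_11, compute rhs = x³ + 6·x + 6 mod 11, then count y ∈ F_11 with y² ≡ rhs.
  x = 0: rhs = 6, matching y values: none (0 points).
  x = 1: rhs = 2, matching y values: none (0 points).
  x = 2: rhs = 4, matching y values: 2, 9 (2 points).
  x = 3: rhs = 7, matching y values: none (0 points).
  x = 4: rhs = 6, matching y values: none (0 points).
  x = 5: rhs = 7, matching y values: none (0 points).
  x = 6: rhs = 5, matching y values: 4, 7 (2 points).
  x = 7: rhs = 6, matching y values: none (0 points).
  x = 8: rhs = 5, matching y values: 4, 7 (2 points).
  x = 9: rhs = 8, matching y values: none (0 points).
  x = 10: rhs = 10, matching y values: none (0 points).
Total affine count: 6.
Full point count |E(F_11)| = 6 + 1 = 7.
Hasse bound: |7 − (11+1)| = |-5| = 5 ≤ 2√11 ≈ 6.6332 ✓.


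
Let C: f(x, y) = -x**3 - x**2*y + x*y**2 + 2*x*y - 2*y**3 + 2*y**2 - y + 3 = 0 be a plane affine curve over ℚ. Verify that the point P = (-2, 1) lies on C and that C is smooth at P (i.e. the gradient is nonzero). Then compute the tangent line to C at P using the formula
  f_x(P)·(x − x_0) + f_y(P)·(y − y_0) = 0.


Tangent line at P: -5*x - 15*y + 5 = 0.

Step 1: f(-2, 1) = 0, so P lies on C.
Step 2: partial derivatives
  f_x(x, y) = -3*x**2 - 2*x*y + y**2 + 2*y, f_y(x, y) = -x**2 + 2*x*y + 2*x - 6*y**2 + 4*y - 1.
  f_x(P) = -5, f_y(P) = -15 (gradient nonzero, so P is smooth).
Step 3: tangent line at P: -5·(x − -2) + -15·(y − 1) = 0.
Expanding: -5*x - 15*y + 5 = 0.


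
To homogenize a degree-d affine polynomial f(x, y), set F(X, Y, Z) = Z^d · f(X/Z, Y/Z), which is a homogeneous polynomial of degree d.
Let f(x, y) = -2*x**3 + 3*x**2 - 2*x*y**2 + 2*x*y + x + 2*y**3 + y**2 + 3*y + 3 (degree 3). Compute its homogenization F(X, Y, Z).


F(X, Y, Z) = -2*X**3 + 3*X**2*Z - 2*X*Y**2 + 2*X*Y*Z + X*Z**2 + 2*Y**3 + Y**2*Z + 3*Y*Z**2 + 3*Z**3

deg(f) = 3.
Substitute x = X/Z, y = Y/Z into f, then multiply by Z^3.
  monomial -2·x^3·y^0 ↦ -2·X^3·Y^0·Z^0.
  monomial 3·x^2·y^0 ↦ 3·X^2·Y^0·Z^1.
  monomial -2·x^1·y^2 ↦ -2·X^1·Y^2·Z^0.
  monomial 2·x^1·y^1 ↦ 2·X^1·Y^1·Z^1.
  monomial 1·x^1·y^0 ↦ 1·X^1·Y^0·Z^2.
  monomial 2·x^0·y^3 ↦ 2·X^0·Y^3·Z^0.
  monomial 1·x^0·y^2 ↦ 1·X^0·Y^2·Z^1.
  monomial 3·x^0·y^1 ↦ 3·X^0·Y^1·Z^2.
  monomial 3·x^0·y^0 ↦ 3·X^0·Y^0·Z^3.
Collecting: F(X, Y, Z) = -2*X**3 + 3*X**2*Z - 2*X*Y**2 + 2*X*Y*Z + X*Z**2 + 2*Y**3 + Y**2*Z + 3*Y*Z**2 + 3*Z**3.


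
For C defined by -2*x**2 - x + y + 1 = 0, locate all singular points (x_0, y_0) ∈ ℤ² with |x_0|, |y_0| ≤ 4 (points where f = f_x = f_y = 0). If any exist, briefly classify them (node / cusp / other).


No singular points in the scanned grid; C is smooth there.

Compute partial derivatives:
  f_x = -4*x - 1.
  f_y = 1.
f_y = 1 is a nonzero constant, so f_y never vanishes: no point (x, y) can satisfy f = f_x = f_y = 0. In particular no (x, y) ∈ {−4, ..., 4}² is singular; the curve is smooth.


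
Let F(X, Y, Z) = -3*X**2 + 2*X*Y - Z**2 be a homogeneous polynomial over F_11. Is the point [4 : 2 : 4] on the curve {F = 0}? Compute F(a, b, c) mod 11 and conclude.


F(4,2,4) ≡ 7 (mod 11); P is NOT on the curve.

Evaluate F(4, 2, 4) term-by-term (mod 11).
  -3*X**2 ↦ -3·16·1·1 = -48
  2*X*Y ↦ 2·4·2·1 = 16
  -Z**2 ↦ -1·1·1·16 = -16
Sum: F(4, 2, 4) = (-48) + (16) + (-16) = -48.
Reducing mod 11: -48 ≡ 7 (mod 11).
Since F(a, b, c) ≡ 7 ≠ 0 (mod 11), P does NOT lie on the curve.


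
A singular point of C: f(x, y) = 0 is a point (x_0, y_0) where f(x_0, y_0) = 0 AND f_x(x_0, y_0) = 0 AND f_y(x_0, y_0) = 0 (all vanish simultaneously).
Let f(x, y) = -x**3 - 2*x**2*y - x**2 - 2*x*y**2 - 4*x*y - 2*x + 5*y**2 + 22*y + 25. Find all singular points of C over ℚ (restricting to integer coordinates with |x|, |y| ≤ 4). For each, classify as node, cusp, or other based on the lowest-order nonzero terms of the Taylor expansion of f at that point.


Singular points: {(2, -3)}; classification: node.

Compute partial derivatives:
  f_x = -3*x**2 - 4*x*y - 2*x - 2*y**2 - 4*y - 2.
  f_y = -2*x**2 - 4*x*y - 4*x + 10*y + 22.
Scan x_0 ∈ {−4, ..., 4}. For each x_0, f_y(x_0, y) is a polynomial in y; find its integer roots y ∈ {−4, ..., 4}, then test f_x and f at those candidates.
  x = -4: f_y(-4, y) = 26*y + 6; no integer root y with |y| ≤ 4.
  x = -3: f_y(-3, y) = 22*y + 16; no integer root y with |y| ≤ 4.
  x = -2: f_y(-2, y) = 18*y + 22; no integer root y with |y| ≤ 4.
  x = -1: f_y(-1, y) = 14*y + 24; no integer root y with |y| ≤ 4.
  x = 0: f_y(0, y) = 10*y + 22; no integer root y with |y| ≤ 4.
  x = 1: f_y(1, y) = 6*y + 16; no integer root y with |y| ≤ 4.
  x = 2: f_y(2, y) = 2*y + 6; vanishes at y ∈ {-3}. (2, -3): f_x = 0, f = 0 — SINGULAR.
  x = 3: f_y(3, y) = -2*y - 8; vanishes at y ∈ {-4}. (3, -4): f_x = -3 ≠ 0.
  x = 4: f_y(4, y) = -6*y - 26; no integer root y with |y| ≤ 4.
Only singular point on the grid: (2, -3).
Classify: substitute x = 2 + u, y = -3 + v and expand: f = -u**3 - 2*u**2*v - u**2 - 2*u*v**2 + v**2.
No constant or linear terms (consistent with a singular point). Quadratic part: -u**2 + v**2. Cubic part: -u**3 - 2*u**2*v - 2*u*v**2.
The quadratic part v**2 - u**2 = (v − u)(v + u) splits into two distinct linear factors, so there are two distinct tangent lines y − -3 = ±(x − 2) — this is a node (ordinary double point).
Classification: node.


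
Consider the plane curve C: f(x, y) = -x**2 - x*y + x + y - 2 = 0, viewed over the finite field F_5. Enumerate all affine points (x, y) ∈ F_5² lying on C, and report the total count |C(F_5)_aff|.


Affine F_5-points: {(0, 2), (2, 1), (3, 1), (4, 2)}; count = 4.

For each of the 25 pairs (x, y) ∈ F_5², evaluate f(x, y) mod 5. Record the zeros.
  x = 0: [0↦3, 1↦4, 2↦0, 3↦1, 4↦2]  zeros at y ∈ {2}
  x = 1: [0↦3, 1↦3, 2↦3, 3↦3, 4↦3]  zeros at y ∈ ∅
  x = 2: [0↦1, 1↦0, 2↦4, 3↦3, 4↦2]  zeros at y ∈ {1}
  x = 3: [0↦2, 1↦0, 2↦3, 3↦1, 4↦4]  zeros at y ∈ {1}
  x = 4: [0↦1, 1↦3, 2↦0, 3↦2, 4↦4]  zeros at y ∈ {2}
Collecting zeros: affine points = {(0, 2), (2, 1), (3, 1), (4, 2)}.
Total count |C(F_5)_aff| = 4.


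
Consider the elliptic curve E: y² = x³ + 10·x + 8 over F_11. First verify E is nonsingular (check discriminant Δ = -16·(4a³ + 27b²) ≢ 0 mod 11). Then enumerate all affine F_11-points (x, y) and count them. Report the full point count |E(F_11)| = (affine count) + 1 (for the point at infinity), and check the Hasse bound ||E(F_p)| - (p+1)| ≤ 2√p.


Affine points = {(2, 5), (2, 6), (6, 3), (6, 8), (7, 5), (7, 6)}; affine count = 6; |E(F_11)| = 7.

Discriminant check: Δ ∝ 4a³ + 27b² = 4·10³ + 27·8² = 4·1000 + 27·64 ≡ 8 (mod 11). Nonzero ⇒ E is nonsingular.
For each x ∈ F_11, compute rhs = x³ + 10·x + 8 mod 11, then count y ∈ F_11 with y² ≡ rhs.
  x = 0: rhs = 8, matching y values: none (0 points).
  x = 1: rhs = 8, matching y values: none (0 points).
  x = 2: rhs = 3, matching y values: 5, 6 (2 points).
  x = 3: rhs = 10, matching y values: none (0 points).
  x = 4: rhs = 2, matching y values: none (0 points).
  x = 5: rhs = 7, matching y values: none (0 points).
  x = 6: rhs = 9, matching y values: 3, 8 (2 points).
  x = 7: rhs = 3, matching y values: 5, 6 (2 points).
  x = 8: rhs = 6, matching y values: none (0 points).
  x = 9: rhs = 2, matching y values: none (0 points).
  x = 10: rhs = 8, matching y values: none (0 points).
Total affine count: 6.
Full point count |E(F_11)| = 6 + 1 = 7.
Hasse bound: |7 − (11+1)| = |-5| = 5 ≤ 2√11 ≈ 6.6332 ✓.


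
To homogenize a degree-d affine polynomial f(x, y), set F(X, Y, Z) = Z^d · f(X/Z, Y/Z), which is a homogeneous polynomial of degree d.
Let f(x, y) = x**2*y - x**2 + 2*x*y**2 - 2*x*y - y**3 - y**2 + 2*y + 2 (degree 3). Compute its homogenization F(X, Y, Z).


F(X, Y, Z) = X**2*Y - X**2*Z + 2*X*Y**2 - 2*X*Y*Z - Y**3 - Y**2*Z + 2*Y*Z**2 + 2*Z**3

deg(f) = 3.
Substitute x = X/Z, y = Y/Z into f, then multiply by Z^3.
  monomial 1·x^2·y^1 ↦ 1·X^2·Y^1·Z^0.
  monomial -1·x^2·y^0 ↦ -1·X^2·Y^0·Z^1.
  monomial 2·x^1·y^2 ↦ 2·X^1·Y^2·Z^0.
  monomial -2·x^1·y^1 ↦ -2·X^1·Y^1·Z^1.
  monomial -1·x^0·y^3 ↦ -1·X^0·Y^3·Z^0.
  monomial -1·x^0·y^2 ↦ -1·X^0·Y^2·Z^1.
  monomial 2·x^0·y^1 ↦ 2·X^0·Y^1·Z^2.
  monomial 2·x^0·y^0 ↦ 2·X^0·Y^0·Z^3.
Collecting: F(X, Y, Z) = X**2*Y - X**2*Z + 2*X*Y**2 - 2*X*Y*Z - Y**3 - Y**2*Z + 2*Y*Z**2 + 2*Z**3.


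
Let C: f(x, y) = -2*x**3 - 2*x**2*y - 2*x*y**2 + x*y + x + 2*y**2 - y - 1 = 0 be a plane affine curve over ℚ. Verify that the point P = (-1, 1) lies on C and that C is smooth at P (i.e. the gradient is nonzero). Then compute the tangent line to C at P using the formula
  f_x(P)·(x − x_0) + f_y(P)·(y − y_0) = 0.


Tangent line at P: -2*x + 4*y - 6 = 0.

Step 1: f(-1, 1) = 0, so P lies on C.
Step 2: partial derivatives
  f_x(x, y) = -6*x**2 - 4*x*y - 2*y**2 + y + 1, f_y(x, y) = -2*x**2 - 4*x*y + x + 4*y - 1.
  f_x(P) = -2, f_y(P) = 4 (gradient nonzero, so P is smooth).
Step 3: tangent line at P: -2·(x − -1) + 4·(y − 1) = 0.
Expanding: -2*x + 4*y - 6 = 0.


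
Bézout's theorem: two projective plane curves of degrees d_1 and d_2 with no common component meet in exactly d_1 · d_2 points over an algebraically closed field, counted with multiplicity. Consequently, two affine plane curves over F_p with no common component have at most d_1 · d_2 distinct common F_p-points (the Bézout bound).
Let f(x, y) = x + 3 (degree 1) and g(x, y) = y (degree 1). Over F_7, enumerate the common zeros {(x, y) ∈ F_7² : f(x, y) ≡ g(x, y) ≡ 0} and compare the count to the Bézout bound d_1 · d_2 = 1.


Common zeros: {(4, 0)}; count = 1; Bézout bound = 1.

deg(f) = 1, deg(g) = 1, so Bézout bound = 1.
Scan x ∈ F_7. For each x, list the y ∈ F_7 with f(x, y) ≡ 0 and those with g(x, y) ≡ 0 (mod 7); the common zeros in that column are the intersection.
  x = 0: f ≡ 0 at y ∈ ∅; g ≡ 0 at y ∈ {0}; common: ∅.
  x = 1: f ≡ 0 at y ∈ ∅; g ≡ 0 at y ∈ {0}; common: ∅.
  x = 2: f ≡ 0 at y ∈ ∅; g ≡ 0 at y ∈ {0}; common: ∅.
  x = 3: f ≡ 0 at y ∈ ∅; g ≡ 0 at y ∈ {0}; common: ∅.
  x = 4: f ≡ 0 at y ∈ {0, 1, 2, 3, 4, 5, 6}; g ≡ 0 at y ∈ {0}; common: {0}.
  x = 5: f ≡ 0 at y ∈ ∅; g ≡ 0 at y ∈ {0}; common: ∅.
  x = 6: f ≡ 0 at y ∈ ∅; g ≡ 0 at y ∈ {0}; common: ∅.
Collecting: common zeros = {(4, 0)}, so the count is 1.
Comparison with the Bézout bound: 1 ≤ 1 = deg(f)·deg(g), as expected for curves with no common component (the bound is attained).


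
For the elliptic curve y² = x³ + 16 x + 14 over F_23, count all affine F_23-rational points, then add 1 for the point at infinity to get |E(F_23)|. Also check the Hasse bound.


Affine points = {(1, 10), (1, 13), (2, 10), (2, 13), (4, 2), (4, 21), (5, 9), (5, 14), (6, 2), (6, 21), (7, 3), (7, 20), (9, 6), (9, 17), (10, 1), (10, 22), (11, 7), (11, 16), (12, 5), (12, 18), (13, 2), (13, 21), (15, 8), (15, 15), (17, 1), (17, 22), (18, 4), (18, 19), (19, 1), (19, 22), (20, 10), (20, 13)}; affine count = 32; |E(F_23)| = 33.

Discriminant check: Δ ∝ 4a³ + 27b² = 4·16³ + 27·14² = 4·4096 + 27·196 ≡ 10 (mod 23). Nonzero ⇒ E is nonsingular.
For each x ∈ F_23, compute rhs = x³ + 16·x + 14 mod 23, then count y ∈ F_23 with y² ≡ rhs.
  x = 0: rhs = 14, matching y values: none (0 points).
  x = 1: rhs = 8, matching y values: 10, 13 (2 points).
  x = 2: rhs = 8, matching y values: 10, 13 (2 points).
  x = 3: rhs = 20, matching y values: none (0 points).
  x = 4: rhs = 4, matching y values: 2, 21 (2 points).
  x = 5: rhs = 12, matching y values: 9, 14 (2 points).
  x = 6: rhs = 4, matching y values: 2, 21 (2 points).
  x = 7: rhs = 9, matching y values: 3, 20 (2 points).
  x = 8: rhs = 10, matching y values: none (0 points).
  x = 9: rhs = 13, matching y values: 6, 17 (2 points).
  x = 10: rhs = 1, matching y values: 1, 22 (2 points).
  x = 11: rhs = 3, matching y values: 7, 16 (2 points).
  x = 12: rhs = 2, matching y values: 5, 18 (2 points).
  x = 13: rhs = 4, matching y values: 2, 21 (2 points).
  x = 14: rhs = 15, matching y values: none (0 points).
  x = 15: rhs = 18, matching y values: 8, 15 (2 points).
  x = 16: rhs = 19, matching y values: none (0 points).
  x = 17: rhs = 1, matching y values: 1, 22 (2 points).
  x = 18: rhs = 16, matching y values: 4, 19 (2 points).
  x = 19: rhs = 1, matching y values: 1, 22 (2 points).
  x = 20: rhs = 8, matching y values: 10, 13 (2 points).
  x = 21: rhs = 20, matching y values: none (0 points).
  x = 22: rhs = 20, matching y values: none (0 points).
Total affine count: 32.
Full point count |E(F_23)| = 32 + 1 = 33.
Hasse bound: |33 − (23+1)| = |9| = 9 ≤ 2√23 ≈ 9.5917 ✓.


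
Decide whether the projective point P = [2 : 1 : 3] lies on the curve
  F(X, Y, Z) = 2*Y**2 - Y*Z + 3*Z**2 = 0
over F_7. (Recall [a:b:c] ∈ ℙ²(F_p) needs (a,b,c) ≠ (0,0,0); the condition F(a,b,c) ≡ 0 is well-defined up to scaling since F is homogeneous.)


F(2,1,3) ≡ 5 (mod 7); P is NOT on the curve.

Evaluate F(2, 1, 3) term-by-term (mod 7).
  2*Y**2 ↦ 2·1·1·1 = 2
  -Y*Z ↦ -1·1·1·3 = -3
  3*Z**2 ↦ 3·1·1·9 = 27
Sum: F(2, 1, 3) = (2) + (-3) + (27) = 26.
Reducing mod 7: 26 ≡ 5 (mod 7).
Since F(a, b, c) ≡ 5 ≠ 0 (mod 7), P does NOT lie on the curve.


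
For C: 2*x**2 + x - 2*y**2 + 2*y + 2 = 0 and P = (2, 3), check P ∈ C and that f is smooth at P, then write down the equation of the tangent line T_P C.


Tangent line at P: 9*x - 10*y + 12 = 0.

Step 1: f(2, 3) = 0, so P lies on C.
Step 2: partial derivatives
  f_x(x, y) = 4*x + 1, f_y(x, y) = 2 - 4*y.
  f_x(P) = 9, f_y(P) = -10 (gradient nonzero, so P is smooth).
Step 3: tangent line at P: 9·(x − 2) + -10·(y − 3) = 0.
Expanding: 9*x - 10*y + 12 = 0.


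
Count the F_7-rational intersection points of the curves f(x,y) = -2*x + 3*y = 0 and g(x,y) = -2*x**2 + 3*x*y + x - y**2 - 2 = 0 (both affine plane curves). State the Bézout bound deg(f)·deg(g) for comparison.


Common zeros: ∅; count = 0; Bézout bound = 2.

deg(f) = 1, deg(g) = 2, so Bézout bound = 2.
Scan x ∈ F_7. For each x, list the y ∈ F_7 with f(x, y) ≡ 0 and those with g(x, y) ≡ 0 (mod 7); the common zeros in that column are the intersection.
  x = 0: f ≡ 0 at y ∈ {0}; g ≡ 0 at y ∈ ∅; common: ∅.
  x = 1: f ≡ 0 at y ∈ {3}; g ≡ 0 at y ∈ {4, 6}; common: ∅.
  x = 2: f ≡ 0 at y ∈ {6}; g ≡ 0 at y ∈ {2, 4}; common: ∅.
  x = 3: f ≡ 0 at y ∈ {2}; g ≡ 0 at y ∈ ∅; common: ∅.
  x = 4: f ≡ 0 at y ∈ {5}; g ≡ 0 at y ∈ ∅; common: ∅.
  x = 5: f ≡ 0 at y ∈ {1}; g ≡ 0 at y ∈ {2, 6}; common: ∅.
  x = 6: f ≡ 0 at y ∈ {4}; g ≡ 0 at y ∈ ∅; common: ∅.
Collecting: common zeros = ∅, so the count is 0.
Comparison with the Bézout bound: 0 ≤ 2 = deg(f)·deg(g), as expected for curves with no common component (the affine F_7-count falls short of the bound because intersections may lie at infinity, over extension fields, or carry multiplicity).


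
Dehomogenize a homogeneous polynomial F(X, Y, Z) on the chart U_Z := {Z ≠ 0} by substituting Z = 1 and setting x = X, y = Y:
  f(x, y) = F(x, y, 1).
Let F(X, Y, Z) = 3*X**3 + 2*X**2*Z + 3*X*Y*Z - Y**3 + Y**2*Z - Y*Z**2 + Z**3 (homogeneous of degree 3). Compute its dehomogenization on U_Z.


f(x, y) = 3*x**3 + 2*x**2 + 3*x*y - y**3 + y**2 - y + 1

On U_Z we set Z = 1. Each monomial c·X^i·Y^j·Z^k in F becomes c·x^i·y^j·1^k = c·x^i·y^j.
Substituting Z = 1: F(X, Y, 1) = 3*x**3 + 2*x**2 + 3*x*y - y**3 + y**2 - y + 1.
Note: deg(f) ≤ deg(F) = 3; strict inequality happens when F is divisible by Z (lost terms).


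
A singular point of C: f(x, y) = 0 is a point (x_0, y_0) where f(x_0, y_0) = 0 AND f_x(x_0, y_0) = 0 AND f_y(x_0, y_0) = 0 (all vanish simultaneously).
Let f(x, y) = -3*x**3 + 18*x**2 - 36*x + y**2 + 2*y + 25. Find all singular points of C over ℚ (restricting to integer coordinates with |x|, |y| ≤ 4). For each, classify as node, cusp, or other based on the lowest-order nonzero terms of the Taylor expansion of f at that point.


Singular points: {(2, -1)}; classification: cusp.

Compute partial derivatives:
  f_x = -9*x**2 + 36*x - 36.
  f_y = 2*y + 2.
Scan x_0 ∈ {−4, ..., 4}. For each x_0, f_y(x_0, y) is a polynomial in y; find its integer roots y ∈ {−4, ..., 4}, then test f_x and f at those candidates.
  x = -4: f_y(-4, y) = 2*y + 2; vanishes at y ∈ {-1}. (-4, -1): f_x = -324 ≠ 0.
  x = -3: f_y(-3, y) = 2*y + 2; vanishes at y ∈ {-1}. (-3, -1): f_x = -225 ≠ 0.
  x = -2: f_y(-2, y) = 2*y + 2; vanishes at y ∈ {-1}. (-2, -1): f_x = -144 ≠ 0.
  x = -1: f_y(-1, y) = 2*y + 2; vanishes at y ∈ {-1}. (-1, -1): f_x = -81 ≠ 0.
  x = 0: f_y(0, y) = 2*y + 2; vanishes at y ∈ {-1}. (0, -1): f_x = -36 ≠ 0.
  x = 1: f_y(1, y) = 2*y + 2; vanishes at y ∈ {-1}. (1, -1): f_x = -9 ≠ 0.
  x = 2: f_y(2, y) = 2*y + 2; vanishes at y ∈ {-1}. (2, -1): f_x = 0, f = 0 — SINGULAR.
  x = 3: f_y(3, y) = 2*y + 2; vanishes at y ∈ {-1}. (3, -1): f_x = -9 ≠ 0.
  x = 4: f_y(4, y) = 2*y + 2; vanishes at y ∈ {-1}. (4, -1): f_x = -36 ≠ 0.
Only singular point on the grid: (2, -1).
Classify: substitute x = 2 + u, y = -1 + v and expand: f = -3*u**3 + v**2.
No constant or linear terms (consistent with a singular point). Quadratic part: v**2. Cubic part: -3*u**3.
The quadratic part v**2 is a perfect square, so there is a single (double) tangent line v = 0, i.e. y = -1. Restricting the cubic part to that line (v = 0) leaves -3*u**3 ≠ 0, so f is not divisible by v and the branch is v² ≈ 3*u**3 to lowest order — this is a cusp.
Classification: cusp.


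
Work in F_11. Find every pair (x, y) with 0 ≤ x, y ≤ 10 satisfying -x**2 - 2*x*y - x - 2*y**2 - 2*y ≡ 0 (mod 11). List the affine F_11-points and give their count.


Affine F_11-points: {(0, 0), (0, 10), (1, 10), (3, 1), (3, 6), (5, 1), (5, 4), (6, 6), (6, 9), (8, 4), (8, 9), (10, 0)}; count = 12.

For each of the 121 pairs (x, y) ∈ F_11², evaluate f(x, y) mod 11. Record the zeros.
  x = 0: [0↦0, 1↦7, 2↦10, 3↦9, 4↦4, 5↦6, 6↦4, 7↦9, 8↦10, 9↦7, 10↦0]  zeros at y ∈ {0, 10}
  x = 1: [0↦9, 1↦3, 2↦4, 3↦1, 4↦5, 5↦5, 6↦1, 7↦4, 8↦3, 9↦9, 10↦0]  zeros at y ∈ {10}
  x = 2: [0↦5, 1↦8, 2↦7, 3↦2, 4↦4, 5↦2, 6↦7, 7↦8, 8↦5, 9↦9, 10↦9]  zeros at y ∈ ∅
  x = 3: [0↦10, 1↦0, 2↦8, 3↦1, 4↦1, 5↦8, 6↦0, 7↦10, 8↦5, 9↦7, 10↦5]  zeros at y ∈ {1, 6}
  x = 4: [0↦2, 1↦1, 2↦7, 3↦9, 4↦7, 5↦1, 6↦2, 7↦10, 8↦3, 9↦3, 10↦10]  zeros at y ∈ ∅
  x = 5: [0↦3, 1↦0, 2↦4, 3↦4, 4↦0, 5↦3, 6↦2, 7↦8, 8↦10, 9↦8, 10↦2]  zeros at y ∈ {1, 4}
  x = 6: [0↦2, 1↦8, 2↦10, 3↦8, 4↦2, 5↦3, 6↦0, 7↦4, 8↦4, 9↦0, 10↦3]  zeros at y ∈ {6, 9}
  x = 7: [0↦10, 1↦3, 2↦3, 3↦10, 4↦2, 5↦1, 6↦7, 7↦9, 8↦7, 9↦1, 10↦2]  zeros at y ∈ ∅
  x = 8: [0↦5, 1↦7, 2↦5, 3↦10, 4↦0, 5↦8, 6↦1, 7↦1, 8↦8, 9↦0, 10↦10]  zeros at y ∈ {4, 9}
  x = 9: [0↦9, 1↦9, 2↦5, 3↦8, 4↦7, 5↦2, 6↦4, 7↦2, 8↦7, 9↦8, 10↦5]  zeros at y ∈ ∅
  x = 10: [0↦0, 1↦9, 2↦3, 3↦4, 4↦1, 5↦5, 6↦5, 7↦1, 8↦4, 9↦3, 10↦9]  zeros at y ∈ {0}
Collecting zeros: affine points = {(0, 0), (0, 10), (1, 10), (3, 1), (3, 6), (5, 1), (5, 4), (6, 6), (6, 9), (8, 4), (8, 9), (10, 0)}.
Total count |C(F_11)_aff| = 12.


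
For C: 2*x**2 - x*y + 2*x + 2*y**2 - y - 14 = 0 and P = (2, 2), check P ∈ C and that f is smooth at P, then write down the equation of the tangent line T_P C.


Tangent line at P: 8*x + 5*y - 26 = 0.

Step 1: f(2, 2) = 0, so P lies on C.
Step 2: partial derivatives
  f_x(x, y) = 4*x - y + 2, f_y(x, y) = -x + 4*y - 1.
  f_x(P) = 8, f_y(P) = 5 (gradient nonzero, so P is smooth).
Step 3: tangent line at P: 8·(x − 2) + 5·(y − 2) = 0.
Expanding: 8*x + 5*y - 26 = 0.


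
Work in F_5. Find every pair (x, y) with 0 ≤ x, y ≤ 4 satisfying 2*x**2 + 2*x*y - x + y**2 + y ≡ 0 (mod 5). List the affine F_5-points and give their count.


Affine F_5-points: {(0, 0), (0, 4), (1, 1), (2, 2), (2, 3), (3, 0), (3, 3), (4, 2), (4, 4)}; count = 9.

For each of the 25 pairs (x, y) ∈ F_5², evaluate f(x, y) mod 5. Record the zeros.
  x = 0: [0↦0, 1↦2, 2↦1, 3↦2, 4↦0]  zeros at y ∈ {0, 4}
  x = 1: [0↦1, 1↦0, 2↦1, 3↦4, 4↦4]  zeros at y ∈ {1}
  x = 2: [0↦1, 1↦2, 2↦0, 3↦0, 4↦2]  zeros at y ∈ {2, 3}
  x = 3: [0↦0, 1↦3, 2↦3, 3↦0, 4↦4]  zeros at y ∈ {0, 3}
  x = 4: [0↦3, 1↦3, 2↦0, 3↦4, 4↦0]  zeros at y ∈ {2, 4}
Collecting zeros: affine points = {(0, 0), (0, 4), (1, 1), (2, 2), (2, 3), (3, 0), (3, 3), (4, 2), (4, 4)}.
Total count |C(F_5)_aff| = 9.


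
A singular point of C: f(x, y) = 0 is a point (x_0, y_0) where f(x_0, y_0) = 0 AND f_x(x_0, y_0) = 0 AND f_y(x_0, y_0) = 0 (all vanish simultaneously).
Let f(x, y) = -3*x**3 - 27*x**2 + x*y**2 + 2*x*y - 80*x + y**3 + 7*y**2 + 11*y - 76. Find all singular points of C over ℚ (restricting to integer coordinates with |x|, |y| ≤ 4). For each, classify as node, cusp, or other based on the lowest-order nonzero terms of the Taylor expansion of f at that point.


Singular points: {(-3, -1)}; classification: cusp.

Compute partial derivatives:
  f_x = -9*x**2 - 54*x + y**2 + 2*y - 80.
  f_y = 2*x*y + 2*x + 3*y**2 + 14*y + 11.
Scan x_0 ∈ {−4, ..., 4}. For each x_0, f_y(x_0, y) is a polynomial in y; find its integer roots y ∈ {−4, ..., 4}, then test f_x and f at those candidates.
  x = -4: f_y(-4, y) = 3*y**2 + 6*y + 3; vanishes at y ∈ {-1}. (-4, -1): f_x = -9 ≠ 0.
  x = -3: f_y(-3, y) = 3*y**2 + 8*y + 5; vanishes at y ∈ {-1}. (-3, -1): f_x = 0, f = 0 — SINGULAR.
  x = -2: f_y(-2, y) = 3*y**2 + 10*y + 7; vanishes at y ∈ {-1}. (-2, -1): f_x = -9 ≠ 0.
  x = -1: f_y(-1, y) = 3*y**2 + 12*y + 9; vanishes at y ∈ {-3, -1}. (-1, -3): f_x = -32 ≠ 0; (-1, -1): f_x = -36 ≠ 0.
  x = 0: f_y(0, y) = 3*y**2 + 14*y + 11; vanishes at y ∈ {-1}. (0, -1): f_x = -81 ≠ 0.
  x = 1: f_y(1, y) = 3*y**2 + 16*y + 13; vanishes at y ∈ {-1}. (1, -1): f_x = -144 ≠ 0.
  x = 2: f_y(2, y) = 3*y**2 + 18*y + 15; vanishes at y ∈ {-1}. (2, -1): f_x = -225 ≠ 0.
  x = 3: f_y(3, y) = 3*y**2 + 20*y + 17; vanishes at y ∈ {-1}. (3, -1): f_x = -324 ≠ 0.
  x = 4: f_y(4, y) = 3*y**2 + 22*y + 19; vanishes at y ∈ {-1}. (4, -1): f_x = -441 ≠ 0.
Only singular point on the grid: (-3, -1).
Classify: substitute x = -3 + u, y = -1 + v and expand: f = -3*u**3 + u*v**2 + v**3 + v**2.
No constant or linear terms (consistent with a singular point). Quadratic part: v**2. Cubic part: -3*u**3 + u*v**2 + v**3.
The quadratic part v**2 is a perfect square, so there is a single (double) tangent line v = 0, i.e. y = -1. Restricting the cubic part to that line (v = 0) leaves -3*u**3 ≠ 0, so f is not divisible by v and the branch is v² ≈ 3*u**3 to lowest order — this is a cusp.
Classification: cusp.


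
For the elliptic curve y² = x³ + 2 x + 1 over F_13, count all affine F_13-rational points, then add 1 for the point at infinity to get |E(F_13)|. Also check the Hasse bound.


Affine points = {(0, 1), (0, 12), (1, 2), (1, 11), (2, 0), (8, 3), (8, 10)}; affine count = 7; |E(F_13)| = 8.

Discriminant check: Δ ∝ 4a³ + 27b² = 4·2³ + 27·1² = 4·8 + 27·1 ≡ 7 (mod 13). Nonzero ⇒ E is nonsingular.
For each x ∈ F_13, compute rhs = x³ + 2·x + 1 mod 13, then count y ∈ F_13 with y² ≡ rhs.
  x = 0: rhs = 1, matching y values: 1, 12 (2 points).
  x = 1: rhs = 4, matching y values: 2, 11 (2 points).
  x = 2: rhs = 0, matching y values: 0 (1 points).
  x = 3: rhs = 8, matching y values: none (0 points).
  x = 4: rhs = 8, matching y values: none (0 points).
  x = 5: rhs = 6, matching y values: none (0 points).
  x = 6: rhs = 8, matching y values: none (0 points).
  x = 7: rhs = 7, matching y values: none (0 points).
  x = 8: rhs = 9, matching y values: 3, 10 (2 points).
  x = 9: rhs = 7, matching y values: none (0 points).
  x = 10: rhs = 7, matching y values: none (0 points).
  x = 11: rhs = 2, matching y values: none (0 points).
  x = 12: rhs = 11, matching y values: none (0 points).
Total affine count: 7.
Full point count |E(F_13)| = 7 + 1 = 8.
Hasse bound: |8 − (13+1)| = |-6| = 6 ≤ 2√13 ≈ 7.2111 ✓.


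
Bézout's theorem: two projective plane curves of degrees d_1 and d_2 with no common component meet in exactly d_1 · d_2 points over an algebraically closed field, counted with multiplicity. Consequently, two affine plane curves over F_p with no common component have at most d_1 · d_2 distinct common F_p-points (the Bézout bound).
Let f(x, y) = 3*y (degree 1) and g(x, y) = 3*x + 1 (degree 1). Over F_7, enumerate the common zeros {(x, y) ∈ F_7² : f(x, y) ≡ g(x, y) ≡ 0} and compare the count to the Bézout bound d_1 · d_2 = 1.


Common zeros: {(2, 0)}; count = 1; Bézout bound = 1.

deg(f) = 1, deg(g) = 1, so Bézout bound = 1.
Scan x ∈ F_7. For each x, list the y ∈ F_7 with f(x, y) ≡ 0 and those with g(x, y) ≡ 0 (mod 7); the common zeros in that column are the intersection.
  x = 0: f ≡ 0 at y ∈ {0}; g ≡ 0 at y ∈ ∅; common: ∅.
  x = 1: f ≡ 0 at y ∈ {0}; g ≡ 0 at y ∈ ∅; common: ∅.
  x = 2: f ≡ 0 at y ∈ {0}; g ≡ 0 at y ∈ {0, 1, 2, 3, 4, 5, 6}; common: {0}.
  x = 3: f ≡ 0 at y ∈ {0}; g ≡ 0 at y ∈ ∅; common: ∅.
  x = 4: f ≡ 0 at y ∈ {0}; g ≡ 0 at y ∈ ∅; common: ∅.
  x = 5: f ≡ 0 at y ∈ {0}; g ≡ 0 at y ∈ ∅; common: ∅.
  x = 6: f ≡ 0 at y ∈ {0}; g ≡ 0 at y ∈ ∅; common: ∅.
Collecting: common zeros = {(2, 0)}, so the count is 1.
Comparison with the Bézout bound: 1 ≤ 1 = deg(f)·deg(g), as expected for curves with no common component (the bound is attained).


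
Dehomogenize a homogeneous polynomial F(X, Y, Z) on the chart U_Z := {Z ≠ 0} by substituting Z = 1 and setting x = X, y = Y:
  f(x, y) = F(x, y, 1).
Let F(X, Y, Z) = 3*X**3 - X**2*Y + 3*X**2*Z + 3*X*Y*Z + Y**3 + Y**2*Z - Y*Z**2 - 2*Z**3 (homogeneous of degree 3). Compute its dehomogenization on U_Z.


f(x, y) = 3*x**3 - x**2*y + 3*x**2 + 3*x*y + y**3 + y**2 - y - 2

On U_Z we set Z = 1. Each monomial c·X^i·Y^j·Z^k in F becomes c·x^i·y^j·1^k = c·x^i·y^j.
Substituting Z = 1: F(X, Y, 1) = 3*x**3 - x**2*y + 3*x**2 + 3*x*y + y**3 + y**2 - y - 2.
Note: deg(f) ≤ deg(F) = 3; strict inequality happens when F is divisible by Z (lost terms).


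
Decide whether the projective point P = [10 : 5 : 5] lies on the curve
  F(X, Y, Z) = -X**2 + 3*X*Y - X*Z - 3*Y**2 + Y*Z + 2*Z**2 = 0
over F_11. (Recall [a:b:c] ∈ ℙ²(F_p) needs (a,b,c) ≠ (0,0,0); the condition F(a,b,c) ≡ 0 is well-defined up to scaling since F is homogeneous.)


F(10,5,5) ≡ 0 (mod 11); P is on the curve.

Evaluate F(10, 5, 5) term-by-term (mod 11).
  -X**2 ↦ -1·100·1·1 = -100
  3*X*Y ↦ 3·10·5·1 = 150
  -X*Z ↦ -1·10·1·5 = -50
  -3*Y**2 ↦ -3·1·25·1 = -75
  Y*Z ↦ 1·1·5·5 = 25
  2*Z**2 ↦ 2·1·1·25 = 50
Sum: F(10, 5, 5) = (-100) + (150) + (-50) + (-75) + (25) + (50) = 0.
Reducing mod 11: 0 ≡ 0 (mod 11).
Since F(a, b, c) ≡ 0 (mod 11), P lies on the curve.


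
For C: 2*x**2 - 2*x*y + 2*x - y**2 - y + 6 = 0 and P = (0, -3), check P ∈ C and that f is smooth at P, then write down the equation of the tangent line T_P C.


Tangent line at P: 8*x + 5*y + 15 = 0.

Step 1: f(0, -3) = 0, so P lies on C.
Step 2: partial derivatives
  f_x(x, y) = 4*x - 2*y + 2, f_y(x, y) = -2*x - 2*y - 1.
  f_x(P) = 8, f_y(P) = 5 (gradient nonzero, so P is smooth).
Step 3: tangent line at P: 8·(x − 0) + 5·(y − -3) = 0.
Expanding: 8*x + 5*y + 15 = 0.


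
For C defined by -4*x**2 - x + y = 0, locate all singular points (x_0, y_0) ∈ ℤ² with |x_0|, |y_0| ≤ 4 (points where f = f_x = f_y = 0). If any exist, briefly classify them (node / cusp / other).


No singular points in the scanned grid; C is smooth there.

Compute partial derivatives:
  f_x = -8*x - 1.
  f_y = 1.
f_y = 1 is a nonzero constant, so f_y never vanishes: no point (x, y) can satisfy f = f_x = f_y = 0. In particular no (x, y) ∈ {−4, ..., 4}² is singular; the curve is smooth.


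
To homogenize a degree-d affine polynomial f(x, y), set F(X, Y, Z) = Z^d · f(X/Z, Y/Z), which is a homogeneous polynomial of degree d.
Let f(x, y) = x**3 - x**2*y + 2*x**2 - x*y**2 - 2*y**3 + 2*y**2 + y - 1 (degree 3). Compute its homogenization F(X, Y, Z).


F(X, Y, Z) = X**3 - X**2*Y + 2*X**2*Z - X*Y**2 - 2*Y**3 + 2*Y**2*Z + Y*Z**2 - Z**3

deg(f) = 3.
Substitute x = X/Z, y = Y/Z into f, then multiply by Z^3.
  monomial 1·x^3·y^0 ↦ 1·X^3·Y^0·Z^0.
  monomial -1·x^2·y^1 ↦ -1·X^2·Y^1·Z^0.
  monomial 2·x^2·y^0 ↦ 2·X^2·Y^0·Z^1.
  monomial -1·x^1·y^2 ↦ -1·X^1·Y^2·Z^0.
  monomial -2·x^0·y^3 ↦ -2·X^0·Y^3·Z^0.
  monomial 2·x^0·y^2 ↦ 2·X^0·Y^2·Z^1.
  monomial 1·x^0·y^1 ↦ 1·X^0·Y^1·Z^2.
  monomial -1·x^0·y^0 ↦ -1·X^0·Y^0·Z^3.
Collecting: F(X, Y, Z) = X**3 - X**2*Y + 2*X**2*Z - X*Y**2 - 2*Y**3 + 2*Y**2*Z + Y*Z**2 - Z**3.


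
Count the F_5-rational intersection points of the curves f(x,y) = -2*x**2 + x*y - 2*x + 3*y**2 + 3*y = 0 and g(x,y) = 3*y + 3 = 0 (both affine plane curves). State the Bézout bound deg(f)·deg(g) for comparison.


Common zeros: {(0, 4), (1, 4)}; count = 2; Bézout bound = 2.

deg(f) = 2, deg(g) = 1, so Bézout bound = 2.
Scan x ∈ F_5. For each x, list the y ∈ F_5 with f(x, y) ≡ 0 and those with g(x, y) ≡ 0 (mod 5); the common zeros in that column are the intersection.
  x = 0: f ≡ 0 at y ∈ {0, 4}; g ≡ 0 at y ∈ {4}; common: {4}.
  x = 1: f ≡ 0 at y ∈ {3, 4}; g ≡ 0 at y ∈ {4}; common: {4}.
  x = 2: f ≡ 0 at y ∈ {2, 3}; g ≡ 0 at y ∈ {4}; common: ∅.
  x = 3: f ≡ 0 at y ∈ {1, 2}; g ≡ 0 at y ∈ {4}; common: ∅.
  x = 4: f ≡ 0 at y ∈ {0, 1}; g ≡ 0 at y ∈ {4}; common: ∅.
Collecting: common zeros = {(0, 4), (1, 4)}, so the count is 2.
Comparison with the Bézout bound: 2 ≤ 2 = deg(f)·deg(g), as expected for curves with no common component (the bound is attained).


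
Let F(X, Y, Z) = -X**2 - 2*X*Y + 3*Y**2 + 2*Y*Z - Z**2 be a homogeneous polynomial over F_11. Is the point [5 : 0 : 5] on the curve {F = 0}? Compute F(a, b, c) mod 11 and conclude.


F(5,0,5) ≡ 5 (mod 11); P is NOT on the curve.

Evaluate F(5, 0, 5) term-by-term (mod 11).
  -X**2 ↦ -1·25·1·1 = -25
  -2*X*Y ↦ -2·5·0·1 = 0
  3*Y**2 ↦ 3·1·0·1 = 0
  2*Y*Z ↦ 2·1·0·5 = 0
  -Z**2 ↦ -1·1·1·25 = -25
Sum: F(5, 0, 5) = (-25) + (0) + (0) + (0) + (-25) = -50.
Reducing mod 11: -50 ≡ 5 (mod 11).
Since F(a, b, c) ≡ 5 ≠ 0 (mod 11), P does NOT lie on the curve.


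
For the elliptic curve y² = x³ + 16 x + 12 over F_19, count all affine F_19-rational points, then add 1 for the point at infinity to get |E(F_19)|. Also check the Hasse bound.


Affine points = {(3, 7), (3, 12), (4, 8), (4, 11), (6, 1), (6, 18), (7, 7), (7, 12), (8, 5), (8, 14), (9, 7), (9, 12), (13, 2), (13, 17), (14, 4), (14, 15), (15, 6), (15, 13)}; affine count = 18; |E(F_19)| = 19.

Discriminant check: Δ ∝ 4a³ + 27b² = 4·16³ + 27·12² = 4·4096 + 27·144 ≡ 18 (mod 19). Nonzero ⇒ E is nonsingular.
For each x ∈ F_19, compute rhs = x³ + 16·x + 12 mod 19, then count y ∈ F_19 with y² ≡ rhs.
  x = 0: rhs = 12, matching y values: none (0 points).
  x = 1: rhs = 10, matching y values: none (0 points).
  x = 2: rhs = 14, matching y values: none (0 points).
  x = 3: rhs = 11, matching y values: 7, 12 (2 points).
  x = 4: rhs = 7, matching y values: 8, 11 (2 points).
  x = 5: rhs = 8, matching y values: none (0 points).
  x = 6: rhs = 1, matching y values: 1, 18 (2 points).
  x = 7: rhs = 11, matching y values: 7, 12 (2 points).
  x = 8: rhs = 6, matching y values: 5, 14 (2 points).
  x = 9: rhs = 11, matching y values: 7, 12 (2 points).
  x = 10: rhs = 13, matching y values: none (0 points).
  x = 11: rhs = 18, matching y values: none (0 points).
  x = 12: rhs = 13, matching y values: none (0 points).
  x = 13: rhs = 4, matching y values: 2, 17 (2 points).
  x = 14: rhs = 16, matching y values: 4, 15 (2 points).
  x = 15: rhs = 17, matching y values: 6, 13 (2 points).
  x = 16: rhs = 13, matching y values: none (0 points).
  x = 17: rhs = 10, matching y values: none (0 points).
  x = 18: rhs = 14, matching y values: none (0 points).
Total affine count: 18.
Full point count |E(F_19)| = 18 + 1 = 19.
Hasse bound: |19 − (19+1)| = |-1| = 1 ≤ 2√19 ≈ 8.7178 ✓.
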